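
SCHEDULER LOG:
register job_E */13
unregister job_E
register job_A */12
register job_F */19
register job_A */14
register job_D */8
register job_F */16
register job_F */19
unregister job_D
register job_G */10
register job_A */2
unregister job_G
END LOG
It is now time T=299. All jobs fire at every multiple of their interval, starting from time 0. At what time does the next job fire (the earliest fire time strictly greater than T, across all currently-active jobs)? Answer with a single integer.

Op 1: register job_E */13 -> active={job_E:*/13}
Op 2: unregister job_E -> active={}
Op 3: register job_A */12 -> active={job_A:*/12}
Op 4: register job_F */19 -> active={job_A:*/12, job_F:*/19}
Op 5: register job_A */14 -> active={job_A:*/14, job_F:*/19}
Op 6: register job_D */8 -> active={job_A:*/14, job_D:*/8, job_F:*/19}
Op 7: register job_F */16 -> active={job_A:*/14, job_D:*/8, job_F:*/16}
Op 8: register job_F */19 -> active={job_A:*/14, job_D:*/8, job_F:*/19}
Op 9: unregister job_D -> active={job_A:*/14, job_F:*/19}
Op 10: register job_G */10 -> active={job_A:*/14, job_F:*/19, job_G:*/10}
Op 11: register job_A */2 -> active={job_A:*/2, job_F:*/19, job_G:*/10}
Op 12: unregister job_G -> active={job_A:*/2, job_F:*/19}
  job_A: interval 2, next fire after T=299 is 300
  job_F: interval 19, next fire after T=299 is 304
Earliest fire time = 300 (job job_A)

Answer: 300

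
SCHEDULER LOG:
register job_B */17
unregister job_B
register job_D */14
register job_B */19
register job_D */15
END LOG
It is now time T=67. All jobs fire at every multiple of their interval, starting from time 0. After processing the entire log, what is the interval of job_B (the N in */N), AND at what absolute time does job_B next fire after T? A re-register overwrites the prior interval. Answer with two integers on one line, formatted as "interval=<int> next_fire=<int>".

Answer: interval=19 next_fire=76

Derivation:
Op 1: register job_B */17 -> active={job_B:*/17}
Op 2: unregister job_B -> active={}
Op 3: register job_D */14 -> active={job_D:*/14}
Op 4: register job_B */19 -> active={job_B:*/19, job_D:*/14}
Op 5: register job_D */15 -> active={job_B:*/19, job_D:*/15}
Final interval of job_B = 19
Next fire of job_B after T=67: (67//19+1)*19 = 76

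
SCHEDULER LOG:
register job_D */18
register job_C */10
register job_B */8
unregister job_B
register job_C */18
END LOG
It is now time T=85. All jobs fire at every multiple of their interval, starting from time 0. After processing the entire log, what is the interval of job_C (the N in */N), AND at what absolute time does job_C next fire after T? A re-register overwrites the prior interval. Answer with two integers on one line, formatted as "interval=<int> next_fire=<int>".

Op 1: register job_D */18 -> active={job_D:*/18}
Op 2: register job_C */10 -> active={job_C:*/10, job_D:*/18}
Op 3: register job_B */8 -> active={job_B:*/8, job_C:*/10, job_D:*/18}
Op 4: unregister job_B -> active={job_C:*/10, job_D:*/18}
Op 5: register job_C */18 -> active={job_C:*/18, job_D:*/18}
Final interval of job_C = 18
Next fire of job_C after T=85: (85//18+1)*18 = 90

Answer: interval=18 next_fire=90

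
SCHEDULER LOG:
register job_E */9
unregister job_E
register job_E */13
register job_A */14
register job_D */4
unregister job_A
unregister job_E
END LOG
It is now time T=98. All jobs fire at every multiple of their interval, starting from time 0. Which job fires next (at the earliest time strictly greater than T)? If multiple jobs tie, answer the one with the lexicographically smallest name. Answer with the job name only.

Op 1: register job_E */9 -> active={job_E:*/9}
Op 2: unregister job_E -> active={}
Op 3: register job_E */13 -> active={job_E:*/13}
Op 4: register job_A */14 -> active={job_A:*/14, job_E:*/13}
Op 5: register job_D */4 -> active={job_A:*/14, job_D:*/4, job_E:*/13}
Op 6: unregister job_A -> active={job_D:*/4, job_E:*/13}
Op 7: unregister job_E -> active={job_D:*/4}
  job_D: interval 4, next fire after T=98 is 100
Earliest = 100, winner (lex tiebreak) = job_D

Answer: job_D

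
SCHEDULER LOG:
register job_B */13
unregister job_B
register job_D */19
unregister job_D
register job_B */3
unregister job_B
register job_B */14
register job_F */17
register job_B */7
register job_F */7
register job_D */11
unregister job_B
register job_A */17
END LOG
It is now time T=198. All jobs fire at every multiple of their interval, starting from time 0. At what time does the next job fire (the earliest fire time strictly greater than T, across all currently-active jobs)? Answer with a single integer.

Op 1: register job_B */13 -> active={job_B:*/13}
Op 2: unregister job_B -> active={}
Op 3: register job_D */19 -> active={job_D:*/19}
Op 4: unregister job_D -> active={}
Op 5: register job_B */3 -> active={job_B:*/3}
Op 6: unregister job_B -> active={}
Op 7: register job_B */14 -> active={job_B:*/14}
Op 8: register job_F */17 -> active={job_B:*/14, job_F:*/17}
Op 9: register job_B */7 -> active={job_B:*/7, job_F:*/17}
Op 10: register job_F */7 -> active={job_B:*/7, job_F:*/7}
Op 11: register job_D */11 -> active={job_B:*/7, job_D:*/11, job_F:*/7}
Op 12: unregister job_B -> active={job_D:*/11, job_F:*/7}
Op 13: register job_A */17 -> active={job_A:*/17, job_D:*/11, job_F:*/7}
  job_A: interval 17, next fire after T=198 is 204
  job_D: interval 11, next fire after T=198 is 209
  job_F: interval 7, next fire after T=198 is 203
Earliest fire time = 203 (job job_F)

Answer: 203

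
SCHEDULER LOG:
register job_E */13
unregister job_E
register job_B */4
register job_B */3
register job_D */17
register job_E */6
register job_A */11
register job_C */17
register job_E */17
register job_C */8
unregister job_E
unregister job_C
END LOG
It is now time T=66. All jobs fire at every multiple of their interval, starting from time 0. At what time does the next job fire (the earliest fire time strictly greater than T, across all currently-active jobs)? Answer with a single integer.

Op 1: register job_E */13 -> active={job_E:*/13}
Op 2: unregister job_E -> active={}
Op 3: register job_B */4 -> active={job_B:*/4}
Op 4: register job_B */3 -> active={job_B:*/3}
Op 5: register job_D */17 -> active={job_B:*/3, job_D:*/17}
Op 6: register job_E */6 -> active={job_B:*/3, job_D:*/17, job_E:*/6}
Op 7: register job_A */11 -> active={job_A:*/11, job_B:*/3, job_D:*/17, job_E:*/6}
Op 8: register job_C */17 -> active={job_A:*/11, job_B:*/3, job_C:*/17, job_D:*/17, job_E:*/6}
Op 9: register job_E */17 -> active={job_A:*/11, job_B:*/3, job_C:*/17, job_D:*/17, job_E:*/17}
Op 10: register job_C */8 -> active={job_A:*/11, job_B:*/3, job_C:*/8, job_D:*/17, job_E:*/17}
Op 11: unregister job_E -> active={job_A:*/11, job_B:*/3, job_C:*/8, job_D:*/17}
Op 12: unregister job_C -> active={job_A:*/11, job_B:*/3, job_D:*/17}
  job_A: interval 11, next fire after T=66 is 77
  job_B: interval 3, next fire after T=66 is 69
  job_D: interval 17, next fire after T=66 is 68
Earliest fire time = 68 (job job_D)

Answer: 68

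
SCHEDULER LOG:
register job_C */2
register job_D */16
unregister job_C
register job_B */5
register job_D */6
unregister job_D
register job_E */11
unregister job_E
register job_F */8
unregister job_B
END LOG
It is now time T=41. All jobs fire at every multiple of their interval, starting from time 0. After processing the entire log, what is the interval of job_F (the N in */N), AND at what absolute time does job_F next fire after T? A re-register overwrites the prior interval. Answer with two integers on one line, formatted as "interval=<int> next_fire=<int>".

Answer: interval=8 next_fire=48

Derivation:
Op 1: register job_C */2 -> active={job_C:*/2}
Op 2: register job_D */16 -> active={job_C:*/2, job_D:*/16}
Op 3: unregister job_C -> active={job_D:*/16}
Op 4: register job_B */5 -> active={job_B:*/5, job_D:*/16}
Op 5: register job_D */6 -> active={job_B:*/5, job_D:*/6}
Op 6: unregister job_D -> active={job_B:*/5}
Op 7: register job_E */11 -> active={job_B:*/5, job_E:*/11}
Op 8: unregister job_E -> active={job_B:*/5}
Op 9: register job_F */8 -> active={job_B:*/5, job_F:*/8}
Op 10: unregister job_B -> active={job_F:*/8}
Final interval of job_F = 8
Next fire of job_F after T=41: (41//8+1)*8 = 48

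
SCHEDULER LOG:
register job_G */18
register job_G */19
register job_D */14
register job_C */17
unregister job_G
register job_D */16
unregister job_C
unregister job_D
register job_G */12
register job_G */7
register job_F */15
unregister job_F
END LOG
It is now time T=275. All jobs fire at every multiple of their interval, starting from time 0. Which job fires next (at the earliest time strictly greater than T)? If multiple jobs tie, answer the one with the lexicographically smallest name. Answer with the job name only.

Op 1: register job_G */18 -> active={job_G:*/18}
Op 2: register job_G */19 -> active={job_G:*/19}
Op 3: register job_D */14 -> active={job_D:*/14, job_G:*/19}
Op 4: register job_C */17 -> active={job_C:*/17, job_D:*/14, job_G:*/19}
Op 5: unregister job_G -> active={job_C:*/17, job_D:*/14}
Op 6: register job_D */16 -> active={job_C:*/17, job_D:*/16}
Op 7: unregister job_C -> active={job_D:*/16}
Op 8: unregister job_D -> active={}
Op 9: register job_G */12 -> active={job_G:*/12}
Op 10: register job_G */7 -> active={job_G:*/7}
Op 11: register job_F */15 -> active={job_F:*/15, job_G:*/7}
Op 12: unregister job_F -> active={job_G:*/7}
  job_G: interval 7, next fire after T=275 is 280
Earliest = 280, winner (lex tiebreak) = job_G

Answer: job_G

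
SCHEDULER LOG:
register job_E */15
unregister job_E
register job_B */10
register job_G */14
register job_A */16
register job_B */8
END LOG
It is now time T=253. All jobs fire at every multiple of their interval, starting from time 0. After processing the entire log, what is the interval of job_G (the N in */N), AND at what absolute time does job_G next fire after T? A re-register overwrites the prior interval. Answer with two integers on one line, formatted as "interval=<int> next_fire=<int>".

Op 1: register job_E */15 -> active={job_E:*/15}
Op 2: unregister job_E -> active={}
Op 3: register job_B */10 -> active={job_B:*/10}
Op 4: register job_G */14 -> active={job_B:*/10, job_G:*/14}
Op 5: register job_A */16 -> active={job_A:*/16, job_B:*/10, job_G:*/14}
Op 6: register job_B */8 -> active={job_A:*/16, job_B:*/8, job_G:*/14}
Final interval of job_G = 14
Next fire of job_G after T=253: (253//14+1)*14 = 266

Answer: interval=14 next_fire=266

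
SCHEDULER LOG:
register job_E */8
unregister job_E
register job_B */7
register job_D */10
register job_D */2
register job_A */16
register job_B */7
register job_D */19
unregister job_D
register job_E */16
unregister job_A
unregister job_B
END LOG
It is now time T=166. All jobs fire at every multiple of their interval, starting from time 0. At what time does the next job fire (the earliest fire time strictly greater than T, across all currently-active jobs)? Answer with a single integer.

Op 1: register job_E */8 -> active={job_E:*/8}
Op 2: unregister job_E -> active={}
Op 3: register job_B */7 -> active={job_B:*/7}
Op 4: register job_D */10 -> active={job_B:*/7, job_D:*/10}
Op 5: register job_D */2 -> active={job_B:*/7, job_D:*/2}
Op 6: register job_A */16 -> active={job_A:*/16, job_B:*/7, job_D:*/2}
Op 7: register job_B */7 -> active={job_A:*/16, job_B:*/7, job_D:*/2}
Op 8: register job_D */19 -> active={job_A:*/16, job_B:*/7, job_D:*/19}
Op 9: unregister job_D -> active={job_A:*/16, job_B:*/7}
Op 10: register job_E */16 -> active={job_A:*/16, job_B:*/7, job_E:*/16}
Op 11: unregister job_A -> active={job_B:*/7, job_E:*/16}
Op 12: unregister job_B -> active={job_E:*/16}
  job_E: interval 16, next fire after T=166 is 176
Earliest fire time = 176 (job job_E)

Answer: 176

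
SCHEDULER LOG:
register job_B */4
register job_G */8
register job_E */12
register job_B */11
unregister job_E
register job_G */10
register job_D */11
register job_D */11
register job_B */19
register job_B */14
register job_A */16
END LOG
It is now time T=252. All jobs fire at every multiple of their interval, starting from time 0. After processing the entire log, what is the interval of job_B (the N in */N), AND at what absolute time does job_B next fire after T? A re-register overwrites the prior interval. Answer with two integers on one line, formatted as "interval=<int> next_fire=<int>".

Op 1: register job_B */4 -> active={job_B:*/4}
Op 2: register job_G */8 -> active={job_B:*/4, job_G:*/8}
Op 3: register job_E */12 -> active={job_B:*/4, job_E:*/12, job_G:*/8}
Op 4: register job_B */11 -> active={job_B:*/11, job_E:*/12, job_G:*/8}
Op 5: unregister job_E -> active={job_B:*/11, job_G:*/8}
Op 6: register job_G */10 -> active={job_B:*/11, job_G:*/10}
Op 7: register job_D */11 -> active={job_B:*/11, job_D:*/11, job_G:*/10}
Op 8: register job_D */11 -> active={job_B:*/11, job_D:*/11, job_G:*/10}
Op 9: register job_B */19 -> active={job_B:*/19, job_D:*/11, job_G:*/10}
Op 10: register job_B */14 -> active={job_B:*/14, job_D:*/11, job_G:*/10}
Op 11: register job_A */16 -> active={job_A:*/16, job_B:*/14, job_D:*/11, job_G:*/10}
Final interval of job_B = 14
Next fire of job_B after T=252: (252//14+1)*14 = 266

Answer: interval=14 next_fire=266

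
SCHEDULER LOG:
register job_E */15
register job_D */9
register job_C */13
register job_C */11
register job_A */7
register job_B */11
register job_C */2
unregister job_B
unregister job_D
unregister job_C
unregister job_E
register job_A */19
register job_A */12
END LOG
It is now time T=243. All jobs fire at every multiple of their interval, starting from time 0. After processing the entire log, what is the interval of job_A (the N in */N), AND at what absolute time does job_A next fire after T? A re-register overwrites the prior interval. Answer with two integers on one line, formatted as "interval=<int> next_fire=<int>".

Op 1: register job_E */15 -> active={job_E:*/15}
Op 2: register job_D */9 -> active={job_D:*/9, job_E:*/15}
Op 3: register job_C */13 -> active={job_C:*/13, job_D:*/9, job_E:*/15}
Op 4: register job_C */11 -> active={job_C:*/11, job_D:*/9, job_E:*/15}
Op 5: register job_A */7 -> active={job_A:*/7, job_C:*/11, job_D:*/9, job_E:*/15}
Op 6: register job_B */11 -> active={job_A:*/7, job_B:*/11, job_C:*/11, job_D:*/9, job_E:*/15}
Op 7: register job_C */2 -> active={job_A:*/7, job_B:*/11, job_C:*/2, job_D:*/9, job_E:*/15}
Op 8: unregister job_B -> active={job_A:*/7, job_C:*/2, job_D:*/9, job_E:*/15}
Op 9: unregister job_D -> active={job_A:*/7, job_C:*/2, job_E:*/15}
Op 10: unregister job_C -> active={job_A:*/7, job_E:*/15}
Op 11: unregister job_E -> active={job_A:*/7}
Op 12: register job_A */19 -> active={job_A:*/19}
Op 13: register job_A */12 -> active={job_A:*/12}
Final interval of job_A = 12
Next fire of job_A after T=243: (243//12+1)*12 = 252

Answer: interval=12 next_fire=252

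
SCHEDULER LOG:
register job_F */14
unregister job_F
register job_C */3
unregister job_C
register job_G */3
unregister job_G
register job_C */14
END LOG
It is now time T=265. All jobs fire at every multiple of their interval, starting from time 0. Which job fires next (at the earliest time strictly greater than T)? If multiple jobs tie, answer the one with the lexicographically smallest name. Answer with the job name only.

Answer: job_C

Derivation:
Op 1: register job_F */14 -> active={job_F:*/14}
Op 2: unregister job_F -> active={}
Op 3: register job_C */3 -> active={job_C:*/3}
Op 4: unregister job_C -> active={}
Op 5: register job_G */3 -> active={job_G:*/3}
Op 6: unregister job_G -> active={}
Op 7: register job_C */14 -> active={job_C:*/14}
  job_C: interval 14, next fire after T=265 is 266
Earliest = 266, winner (lex tiebreak) = job_C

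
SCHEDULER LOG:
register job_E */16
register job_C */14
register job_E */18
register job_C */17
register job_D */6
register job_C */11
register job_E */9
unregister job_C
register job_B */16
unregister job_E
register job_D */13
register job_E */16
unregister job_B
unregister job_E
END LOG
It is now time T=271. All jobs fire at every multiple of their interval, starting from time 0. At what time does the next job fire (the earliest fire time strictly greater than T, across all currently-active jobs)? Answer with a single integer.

Answer: 273

Derivation:
Op 1: register job_E */16 -> active={job_E:*/16}
Op 2: register job_C */14 -> active={job_C:*/14, job_E:*/16}
Op 3: register job_E */18 -> active={job_C:*/14, job_E:*/18}
Op 4: register job_C */17 -> active={job_C:*/17, job_E:*/18}
Op 5: register job_D */6 -> active={job_C:*/17, job_D:*/6, job_E:*/18}
Op 6: register job_C */11 -> active={job_C:*/11, job_D:*/6, job_E:*/18}
Op 7: register job_E */9 -> active={job_C:*/11, job_D:*/6, job_E:*/9}
Op 8: unregister job_C -> active={job_D:*/6, job_E:*/9}
Op 9: register job_B */16 -> active={job_B:*/16, job_D:*/6, job_E:*/9}
Op 10: unregister job_E -> active={job_B:*/16, job_D:*/6}
Op 11: register job_D */13 -> active={job_B:*/16, job_D:*/13}
Op 12: register job_E */16 -> active={job_B:*/16, job_D:*/13, job_E:*/16}
Op 13: unregister job_B -> active={job_D:*/13, job_E:*/16}
Op 14: unregister job_E -> active={job_D:*/13}
  job_D: interval 13, next fire after T=271 is 273
Earliest fire time = 273 (job job_D)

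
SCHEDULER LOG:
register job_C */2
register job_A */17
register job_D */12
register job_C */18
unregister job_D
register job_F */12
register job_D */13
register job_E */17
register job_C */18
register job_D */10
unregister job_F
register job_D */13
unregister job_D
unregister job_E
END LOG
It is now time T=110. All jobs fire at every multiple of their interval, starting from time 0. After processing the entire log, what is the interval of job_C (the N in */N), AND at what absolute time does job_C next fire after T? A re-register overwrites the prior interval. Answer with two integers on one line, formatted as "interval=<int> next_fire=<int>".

Answer: interval=18 next_fire=126

Derivation:
Op 1: register job_C */2 -> active={job_C:*/2}
Op 2: register job_A */17 -> active={job_A:*/17, job_C:*/2}
Op 3: register job_D */12 -> active={job_A:*/17, job_C:*/2, job_D:*/12}
Op 4: register job_C */18 -> active={job_A:*/17, job_C:*/18, job_D:*/12}
Op 5: unregister job_D -> active={job_A:*/17, job_C:*/18}
Op 6: register job_F */12 -> active={job_A:*/17, job_C:*/18, job_F:*/12}
Op 7: register job_D */13 -> active={job_A:*/17, job_C:*/18, job_D:*/13, job_F:*/12}
Op 8: register job_E */17 -> active={job_A:*/17, job_C:*/18, job_D:*/13, job_E:*/17, job_F:*/12}
Op 9: register job_C */18 -> active={job_A:*/17, job_C:*/18, job_D:*/13, job_E:*/17, job_F:*/12}
Op 10: register job_D */10 -> active={job_A:*/17, job_C:*/18, job_D:*/10, job_E:*/17, job_F:*/12}
Op 11: unregister job_F -> active={job_A:*/17, job_C:*/18, job_D:*/10, job_E:*/17}
Op 12: register job_D */13 -> active={job_A:*/17, job_C:*/18, job_D:*/13, job_E:*/17}
Op 13: unregister job_D -> active={job_A:*/17, job_C:*/18, job_E:*/17}
Op 14: unregister job_E -> active={job_A:*/17, job_C:*/18}
Final interval of job_C = 18
Next fire of job_C after T=110: (110//18+1)*18 = 126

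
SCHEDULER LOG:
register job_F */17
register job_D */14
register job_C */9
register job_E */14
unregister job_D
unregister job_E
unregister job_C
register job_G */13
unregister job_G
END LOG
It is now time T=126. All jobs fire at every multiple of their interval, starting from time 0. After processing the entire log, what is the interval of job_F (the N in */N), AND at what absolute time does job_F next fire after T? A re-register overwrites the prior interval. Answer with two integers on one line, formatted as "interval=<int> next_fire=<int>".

Op 1: register job_F */17 -> active={job_F:*/17}
Op 2: register job_D */14 -> active={job_D:*/14, job_F:*/17}
Op 3: register job_C */9 -> active={job_C:*/9, job_D:*/14, job_F:*/17}
Op 4: register job_E */14 -> active={job_C:*/9, job_D:*/14, job_E:*/14, job_F:*/17}
Op 5: unregister job_D -> active={job_C:*/9, job_E:*/14, job_F:*/17}
Op 6: unregister job_E -> active={job_C:*/9, job_F:*/17}
Op 7: unregister job_C -> active={job_F:*/17}
Op 8: register job_G */13 -> active={job_F:*/17, job_G:*/13}
Op 9: unregister job_G -> active={job_F:*/17}
Final interval of job_F = 17
Next fire of job_F after T=126: (126//17+1)*17 = 136

Answer: interval=17 next_fire=136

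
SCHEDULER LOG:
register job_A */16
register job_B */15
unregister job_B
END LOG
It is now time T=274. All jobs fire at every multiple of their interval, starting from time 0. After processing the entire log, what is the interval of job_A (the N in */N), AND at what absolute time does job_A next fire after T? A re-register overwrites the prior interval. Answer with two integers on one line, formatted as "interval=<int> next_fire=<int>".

Answer: interval=16 next_fire=288

Derivation:
Op 1: register job_A */16 -> active={job_A:*/16}
Op 2: register job_B */15 -> active={job_A:*/16, job_B:*/15}
Op 3: unregister job_B -> active={job_A:*/16}
Final interval of job_A = 16
Next fire of job_A after T=274: (274//16+1)*16 = 288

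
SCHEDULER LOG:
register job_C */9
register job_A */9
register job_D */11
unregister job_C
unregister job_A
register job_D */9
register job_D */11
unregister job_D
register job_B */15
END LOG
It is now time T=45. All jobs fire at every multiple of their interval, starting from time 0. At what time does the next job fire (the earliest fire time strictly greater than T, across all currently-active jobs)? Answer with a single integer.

Op 1: register job_C */9 -> active={job_C:*/9}
Op 2: register job_A */9 -> active={job_A:*/9, job_C:*/9}
Op 3: register job_D */11 -> active={job_A:*/9, job_C:*/9, job_D:*/11}
Op 4: unregister job_C -> active={job_A:*/9, job_D:*/11}
Op 5: unregister job_A -> active={job_D:*/11}
Op 6: register job_D */9 -> active={job_D:*/9}
Op 7: register job_D */11 -> active={job_D:*/11}
Op 8: unregister job_D -> active={}
Op 9: register job_B */15 -> active={job_B:*/15}
  job_B: interval 15, next fire after T=45 is 60
Earliest fire time = 60 (job job_B)

Answer: 60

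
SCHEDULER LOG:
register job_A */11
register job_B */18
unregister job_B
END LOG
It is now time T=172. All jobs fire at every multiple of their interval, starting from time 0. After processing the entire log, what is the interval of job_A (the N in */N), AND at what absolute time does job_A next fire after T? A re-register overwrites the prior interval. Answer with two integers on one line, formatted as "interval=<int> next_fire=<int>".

Op 1: register job_A */11 -> active={job_A:*/11}
Op 2: register job_B */18 -> active={job_A:*/11, job_B:*/18}
Op 3: unregister job_B -> active={job_A:*/11}
Final interval of job_A = 11
Next fire of job_A after T=172: (172//11+1)*11 = 176

Answer: interval=11 next_fire=176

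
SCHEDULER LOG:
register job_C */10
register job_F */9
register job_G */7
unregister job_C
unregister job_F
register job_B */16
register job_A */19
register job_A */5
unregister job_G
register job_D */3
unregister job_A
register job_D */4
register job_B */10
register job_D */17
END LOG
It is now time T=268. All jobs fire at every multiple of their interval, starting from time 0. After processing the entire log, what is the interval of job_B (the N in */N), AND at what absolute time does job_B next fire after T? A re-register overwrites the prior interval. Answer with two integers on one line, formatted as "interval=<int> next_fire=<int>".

Answer: interval=10 next_fire=270

Derivation:
Op 1: register job_C */10 -> active={job_C:*/10}
Op 2: register job_F */9 -> active={job_C:*/10, job_F:*/9}
Op 3: register job_G */7 -> active={job_C:*/10, job_F:*/9, job_G:*/7}
Op 4: unregister job_C -> active={job_F:*/9, job_G:*/7}
Op 5: unregister job_F -> active={job_G:*/7}
Op 6: register job_B */16 -> active={job_B:*/16, job_G:*/7}
Op 7: register job_A */19 -> active={job_A:*/19, job_B:*/16, job_G:*/7}
Op 8: register job_A */5 -> active={job_A:*/5, job_B:*/16, job_G:*/7}
Op 9: unregister job_G -> active={job_A:*/5, job_B:*/16}
Op 10: register job_D */3 -> active={job_A:*/5, job_B:*/16, job_D:*/3}
Op 11: unregister job_A -> active={job_B:*/16, job_D:*/3}
Op 12: register job_D */4 -> active={job_B:*/16, job_D:*/4}
Op 13: register job_B */10 -> active={job_B:*/10, job_D:*/4}
Op 14: register job_D */17 -> active={job_B:*/10, job_D:*/17}
Final interval of job_B = 10
Next fire of job_B after T=268: (268//10+1)*10 = 270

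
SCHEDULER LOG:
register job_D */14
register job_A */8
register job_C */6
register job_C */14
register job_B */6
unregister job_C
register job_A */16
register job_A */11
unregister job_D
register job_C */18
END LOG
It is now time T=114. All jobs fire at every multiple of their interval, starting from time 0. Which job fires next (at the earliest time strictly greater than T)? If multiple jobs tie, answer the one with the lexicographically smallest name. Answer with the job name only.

Op 1: register job_D */14 -> active={job_D:*/14}
Op 2: register job_A */8 -> active={job_A:*/8, job_D:*/14}
Op 3: register job_C */6 -> active={job_A:*/8, job_C:*/6, job_D:*/14}
Op 4: register job_C */14 -> active={job_A:*/8, job_C:*/14, job_D:*/14}
Op 5: register job_B */6 -> active={job_A:*/8, job_B:*/6, job_C:*/14, job_D:*/14}
Op 6: unregister job_C -> active={job_A:*/8, job_B:*/6, job_D:*/14}
Op 7: register job_A */16 -> active={job_A:*/16, job_B:*/6, job_D:*/14}
Op 8: register job_A */11 -> active={job_A:*/11, job_B:*/6, job_D:*/14}
Op 9: unregister job_D -> active={job_A:*/11, job_B:*/6}
Op 10: register job_C */18 -> active={job_A:*/11, job_B:*/6, job_C:*/18}
  job_A: interval 11, next fire after T=114 is 121
  job_B: interval 6, next fire after T=114 is 120
  job_C: interval 18, next fire after T=114 is 126
Earliest = 120, winner (lex tiebreak) = job_B

Answer: job_B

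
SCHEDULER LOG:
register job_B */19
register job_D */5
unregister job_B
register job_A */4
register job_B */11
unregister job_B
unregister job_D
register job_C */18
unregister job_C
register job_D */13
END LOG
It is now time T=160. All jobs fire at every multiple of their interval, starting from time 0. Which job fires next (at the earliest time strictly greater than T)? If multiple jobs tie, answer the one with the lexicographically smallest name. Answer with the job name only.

Answer: job_A

Derivation:
Op 1: register job_B */19 -> active={job_B:*/19}
Op 2: register job_D */5 -> active={job_B:*/19, job_D:*/5}
Op 3: unregister job_B -> active={job_D:*/5}
Op 4: register job_A */4 -> active={job_A:*/4, job_D:*/5}
Op 5: register job_B */11 -> active={job_A:*/4, job_B:*/11, job_D:*/5}
Op 6: unregister job_B -> active={job_A:*/4, job_D:*/5}
Op 7: unregister job_D -> active={job_A:*/4}
Op 8: register job_C */18 -> active={job_A:*/4, job_C:*/18}
Op 9: unregister job_C -> active={job_A:*/4}
Op 10: register job_D */13 -> active={job_A:*/4, job_D:*/13}
  job_A: interval 4, next fire after T=160 is 164
  job_D: interval 13, next fire after T=160 is 169
Earliest = 164, winner (lex tiebreak) = job_A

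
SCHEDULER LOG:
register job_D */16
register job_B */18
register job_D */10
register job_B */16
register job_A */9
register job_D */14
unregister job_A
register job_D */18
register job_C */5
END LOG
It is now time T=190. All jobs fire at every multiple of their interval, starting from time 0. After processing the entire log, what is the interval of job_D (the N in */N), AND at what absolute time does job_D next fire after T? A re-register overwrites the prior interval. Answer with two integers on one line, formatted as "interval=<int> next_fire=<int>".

Answer: interval=18 next_fire=198

Derivation:
Op 1: register job_D */16 -> active={job_D:*/16}
Op 2: register job_B */18 -> active={job_B:*/18, job_D:*/16}
Op 3: register job_D */10 -> active={job_B:*/18, job_D:*/10}
Op 4: register job_B */16 -> active={job_B:*/16, job_D:*/10}
Op 5: register job_A */9 -> active={job_A:*/9, job_B:*/16, job_D:*/10}
Op 6: register job_D */14 -> active={job_A:*/9, job_B:*/16, job_D:*/14}
Op 7: unregister job_A -> active={job_B:*/16, job_D:*/14}
Op 8: register job_D */18 -> active={job_B:*/16, job_D:*/18}
Op 9: register job_C */5 -> active={job_B:*/16, job_C:*/5, job_D:*/18}
Final interval of job_D = 18
Next fire of job_D after T=190: (190//18+1)*18 = 198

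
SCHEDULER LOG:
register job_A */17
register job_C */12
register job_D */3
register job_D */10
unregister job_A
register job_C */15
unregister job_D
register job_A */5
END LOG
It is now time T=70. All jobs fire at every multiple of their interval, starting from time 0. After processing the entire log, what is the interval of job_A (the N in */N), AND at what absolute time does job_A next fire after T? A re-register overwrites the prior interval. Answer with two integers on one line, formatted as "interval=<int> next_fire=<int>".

Answer: interval=5 next_fire=75

Derivation:
Op 1: register job_A */17 -> active={job_A:*/17}
Op 2: register job_C */12 -> active={job_A:*/17, job_C:*/12}
Op 3: register job_D */3 -> active={job_A:*/17, job_C:*/12, job_D:*/3}
Op 4: register job_D */10 -> active={job_A:*/17, job_C:*/12, job_D:*/10}
Op 5: unregister job_A -> active={job_C:*/12, job_D:*/10}
Op 6: register job_C */15 -> active={job_C:*/15, job_D:*/10}
Op 7: unregister job_D -> active={job_C:*/15}
Op 8: register job_A */5 -> active={job_A:*/5, job_C:*/15}
Final interval of job_A = 5
Next fire of job_A after T=70: (70//5+1)*5 = 75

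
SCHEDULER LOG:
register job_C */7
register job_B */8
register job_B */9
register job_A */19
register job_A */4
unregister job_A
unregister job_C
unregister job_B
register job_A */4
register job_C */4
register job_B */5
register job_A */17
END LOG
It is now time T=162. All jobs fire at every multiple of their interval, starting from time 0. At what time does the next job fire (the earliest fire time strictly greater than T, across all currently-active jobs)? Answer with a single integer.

Op 1: register job_C */7 -> active={job_C:*/7}
Op 2: register job_B */8 -> active={job_B:*/8, job_C:*/7}
Op 3: register job_B */9 -> active={job_B:*/9, job_C:*/7}
Op 4: register job_A */19 -> active={job_A:*/19, job_B:*/9, job_C:*/7}
Op 5: register job_A */4 -> active={job_A:*/4, job_B:*/9, job_C:*/7}
Op 6: unregister job_A -> active={job_B:*/9, job_C:*/7}
Op 7: unregister job_C -> active={job_B:*/9}
Op 8: unregister job_B -> active={}
Op 9: register job_A */4 -> active={job_A:*/4}
Op 10: register job_C */4 -> active={job_A:*/4, job_C:*/4}
Op 11: register job_B */5 -> active={job_A:*/4, job_B:*/5, job_C:*/4}
Op 12: register job_A */17 -> active={job_A:*/17, job_B:*/5, job_C:*/4}
  job_A: interval 17, next fire after T=162 is 170
  job_B: interval 5, next fire after T=162 is 165
  job_C: interval 4, next fire after T=162 is 164
Earliest fire time = 164 (job job_C)

Answer: 164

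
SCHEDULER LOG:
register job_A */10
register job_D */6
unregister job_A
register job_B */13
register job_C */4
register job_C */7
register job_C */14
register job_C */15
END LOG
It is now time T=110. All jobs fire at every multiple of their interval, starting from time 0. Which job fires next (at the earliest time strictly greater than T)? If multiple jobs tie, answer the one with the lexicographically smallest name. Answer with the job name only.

Answer: job_D

Derivation:
Op 1: register job_A */10 -> active={job_A:*/10}
Op 2: register job_D */6 -> active={job_A:*/10, job_D:*/6}
Op 3: unregister job_A -> active={job_D:*/6}
Op 4: register job_B */13 -> active={job_B:*/13, job_D:*/6}
Op 5: register job_C */4 -> active={job_B:*/13, job_C:*/4, job_D:*/6}
Op 6: register job_C */7 -> active={job_B:*/13, job_C:*/7, job_D:*/6}
Op 7: register job_C */14 -> active={job_B:*/13, job_C:*/14, job_D:*/6}
Op 8: register job_C */15 -> active={job_B:*/13, job_C:*/15, job_D:*/6}
  job_B: interval 13, next fire after T=110 is 117
  job_C: interval 15, next fire after T=110 is 120
  job_D: interval 6, next fire after T=110 is 114
Earliest = 114, winner (lex tiebreak) = job_D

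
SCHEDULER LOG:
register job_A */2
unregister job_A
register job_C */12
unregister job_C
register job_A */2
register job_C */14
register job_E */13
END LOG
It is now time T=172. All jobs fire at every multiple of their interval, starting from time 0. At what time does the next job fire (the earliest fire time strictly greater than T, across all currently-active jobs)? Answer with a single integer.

Op 1: register job_A */2 -> active={job_A:*/2}
Op 2: unregister job_A -> active={}
Op 3: register job_C */12 -> active={job_C:*/12}
Op 4: unregister job_C -> active={}
Op 5: register job_A */2 -> active={job_A:*/2}
Op 6: register job_C */14 -> active={job_A:*/2, job_C:*/14}
Op 7: register job_E */13 -> active={job_A:*/2, job_C:*/14, job_E:*/13}
  job_A: interval 2, next fire after T=172 is 174
  job_C: interval 14, next fire after T=172 is 182
  job_E: interval 13, next fire after T=172 is 182
Earliest fire time = 174 (job job_A)

Answer: 174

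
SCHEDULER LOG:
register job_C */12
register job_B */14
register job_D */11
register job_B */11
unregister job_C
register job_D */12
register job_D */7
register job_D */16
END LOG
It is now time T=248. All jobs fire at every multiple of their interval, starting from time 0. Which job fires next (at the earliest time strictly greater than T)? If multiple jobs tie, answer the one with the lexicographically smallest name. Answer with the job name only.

Answer: job_B

Derivation:
Op 1: register job_C */12 -> active={job_C:*/12}
Op 2: register job_B */14 -> active={job_B:*/14, job_C:*/12}
Op 3: register job_D */11 -> active={job_B:*/14, job_C:*/12, job_D:*/11}
Op 4: register job_B */11 -> active={job_B:*/11, job_C:*/12, job_D:*/11}
Op 5: unregister job_C -> active={job_B:*/11, job_D:*/11}
Op 6: register job_D */12 -> active={job_B:*/11, job_D:*/12}
Op 7: register job_D */7 -> active={job_B:*/11, job_D:*/7}
Op 8: register job_D */16 -> active={job_B:*/11, job_D:*/16}
  job_B: interval 11, next fire after T=248 is 253
  job_D: interval 16, next fire after T=248 is 256
Earliest = 253, winner (lex tiebreak) = job_B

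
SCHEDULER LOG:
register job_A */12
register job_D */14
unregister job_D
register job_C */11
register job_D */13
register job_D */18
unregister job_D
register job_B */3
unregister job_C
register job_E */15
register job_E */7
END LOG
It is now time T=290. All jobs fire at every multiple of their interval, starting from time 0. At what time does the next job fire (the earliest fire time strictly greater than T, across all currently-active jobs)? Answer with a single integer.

Answer: 291

Derivation:
Op 1: register job_A */12 -> active={job_A:*/12}
Op 2: register job_D */14 -> active={job_A:*/12, job_D:*/14}
Op 3: unregister job_D -> active={job_A:*/12}
Op 4: register job_C */11 -> active={job_A:*/12, job_C:*/11}
Op 5: register job_D */13 -> active={job_A:*/12, job_C:*/11, job_D:*/13}
Op 6: register job_D */18 -> active={job_A:*/12, job_C:*/11, job_D:*/18}
Op 7: unregister job_D -> active={job_A:*/12, job_C:*/11}
Op 8: register job_B */3 -> active={job_A:*/12, job_B:*/3, job_C:*/11}
Op 9: unregister job_C -> active={job_A:*/12, job_B:*/3}
Op 10: register job_E */15 -> active={job_A:*/12, job_B:*/3, job_E:*/15}
Op 11: register job_E */7 -> active={job_A:*/12, job_B:*/3, job_E:*/7}
  job_A: interval 12, next fire after T=290 is 300
  job_B: interval 3, next fire after T=290 is 291
  job_E: interval 7, next fire after T=290 is 294
Earliest fire time = 291 (job job_B)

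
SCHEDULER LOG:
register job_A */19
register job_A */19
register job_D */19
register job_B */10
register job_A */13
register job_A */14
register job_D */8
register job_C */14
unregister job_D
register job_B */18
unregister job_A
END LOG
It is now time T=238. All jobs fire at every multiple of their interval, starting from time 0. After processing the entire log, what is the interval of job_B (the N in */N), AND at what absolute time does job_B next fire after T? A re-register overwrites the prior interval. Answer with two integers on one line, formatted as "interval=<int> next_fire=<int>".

Op 1: register job_A */19 -> active={job_A:*/19}
Op 2: register job_A */19 -> active={job_A:*/19}
Op 3: register job_D */19 -> active={job_A:*/19, job_D:*/19}
Op 4: register job_B */10 -> active={job_A:*/19, job_B:*/10, job_D:*/19}
Op 5: register job_A */13 -> active={job_A:*/13, job_B:*/10, job_D:*/19}
Op 6: register job_A */14 -> active={job_A:*/14, job_B:*/10, job_D:*/19}
Op 7: register job_D */8 -> active={job_A:*/14, job_B:*/10, job_D:*/8}
Op 8: register job_C */14 -> active={job_A:*/14, job_B:*/10, job_C:*/14, job_D:*/8}
Op 9: unregister job_D -> active={job_A:*/14, job_B:*/10, job_C:*/14}
Op 10: register job_B */18 -> active={job_A:*/14, job_B:*/18, job_C:*/14}
Op 11: unregister job_A -> active={job_B:*/18, job_C:*/14}
Final interval of job_B = 18
Next fire of job_B after T=238: (238//18+1)*18 = 252

Answer: interval=18 next_fire=252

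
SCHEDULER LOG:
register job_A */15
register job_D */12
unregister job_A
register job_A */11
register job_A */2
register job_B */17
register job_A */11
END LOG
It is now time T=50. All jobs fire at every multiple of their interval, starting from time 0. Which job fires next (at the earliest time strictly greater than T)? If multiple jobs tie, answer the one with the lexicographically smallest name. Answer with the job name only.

Answer: job_B

Derivation:
Op 1: register job_A */15 -> active={job_A:*/15}
Op 2: register job_D */12 -> active={job_A:*/15, job_D:*/12}
Op 3: unregister job_A -> active={job_D:*/12}
Op 4: register job_A */11 -> active={job_A:*/11, job_D:*/12}
Op 5: register job_A */2 -> active={job_A:*/2, job_D:*/12}
Op 6: register job_B */17 -> active={job_A:*/2, job_B:*/17, job_D:*/12}
Op 7: register job_A */11 -> active={job_A:*/11, job_B:*/17, job_D:*/12}
  job_A: interval 11, next fire after T=50 is 55
  job_B: interval 17, next fire after T=50 is 51
  job_D: interval 12, next fire after T=50 is 60
Earliest = 51, winner (lex tiebreak) = job_B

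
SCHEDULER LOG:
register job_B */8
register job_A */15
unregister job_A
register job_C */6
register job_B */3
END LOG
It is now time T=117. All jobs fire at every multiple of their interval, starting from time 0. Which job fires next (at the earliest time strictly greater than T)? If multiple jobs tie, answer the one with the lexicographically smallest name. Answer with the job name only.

Op 1: register job_B */8 -> active={job_B:*/8}
Op 2: register job_A */15 -> active={job_A:*/15, job_B:*/8}
Op 3: unregister job_A -> active={job_B:*/8}
Op 4: register job_C */6 -> active={job_B:*/8, job_C:*/6}
Op 5: register job_B */3 -> active={job_B:*/3, job_C:*/6}
  job_B: interval 3, next fire after T=117 is 120
  job_C: interval 6, next fire after T=117 is 120
Earliest = 120, winner (lex tiebreak) = job_B

Answer: job_B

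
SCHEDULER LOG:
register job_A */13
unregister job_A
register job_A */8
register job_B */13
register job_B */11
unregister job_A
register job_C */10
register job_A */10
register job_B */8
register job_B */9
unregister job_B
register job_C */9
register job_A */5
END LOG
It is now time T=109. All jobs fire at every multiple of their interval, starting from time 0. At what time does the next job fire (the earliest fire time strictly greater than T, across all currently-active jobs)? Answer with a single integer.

Op 1: register job_A */13 -> active={job_A:*/13}
Op 2: unregister job_A -> active={}
Op 3: register job_A */8 -> active={job_A:*/8}
Op 4: register job_B */13 -> active={job_A:*/8, job_B:*/13}
Op 5: register job_B */11 -> active={job_A:*/8, job_B:*/11}
Op 6: unregister job_A -> active={job_B:*/11}
Op 7: register job_C */10 -> active={job_B:*/11, job_C:*/10}
Op 8: register job_A */10 -> active={job_A:*/10, job_B:*/11, job_C:*/10}
Op 9: register job_B */8 -> active={job_A:*/10, job_B:*/8, job_C:*/10}
Op 10: register job_B */9 -> active={job_A:*/10, job_B:*/9, job_C:*/10}
Op 11: unregister job_B -> active={job_A:*/10, job_C:*/10}
Op 12: register job_C */9 -> active={job_A:*/10, job_C:*/9}
Op 13: register job_A */5 -> active={job_A:*/5, job_C:*/9}
  job_A: interval 5, next fire after T=109 is 110
  job_C: interval 9, next fire after T=109 is 117
Earliest fire time = 110 (job job_A)

Answer: 110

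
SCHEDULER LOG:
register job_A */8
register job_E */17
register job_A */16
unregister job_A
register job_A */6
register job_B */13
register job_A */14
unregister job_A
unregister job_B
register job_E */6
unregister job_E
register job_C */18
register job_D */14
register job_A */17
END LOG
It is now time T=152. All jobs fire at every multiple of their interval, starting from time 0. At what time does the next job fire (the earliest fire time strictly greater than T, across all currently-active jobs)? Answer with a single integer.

Op 1: register job_A */8 -> active={job_A:*/8}
Op 2: register job_E */17 -> active={job_A:*/8, job_E:*/17}
Op 3: register job_A */16 -> active={job_A:*/16, job_E:*/17}
Op 4: unregister job_A -> active={job_E:*/17}
Op 5: register job_A */6 -> active={job_A:*/6, job_E:*/17}
Op 6: register job_B */13 -> active={job_A:*/6, job_B:*/13, job_E:*/17}
Op 7: register job_A */14 -> active={job_A:*/14, job_B:*/13, job_E:*/17}
Op 8: unregister job_A -> active={job_B:*/13, job_E:*/17}
Op 9: unregister job_B -> active={job_E:*/17}
Op 10: register job_E */6 -> active={job_E:*/6}
Op 11: unregister job_E -> active={}
Op 12: register job_C */18 -> active={job_C:*/18}
Op 13: register job_D */14 -> active={job_C:*/18, job_D:*/14}
Op 14: register job_A */17 -> active={job_A:*/17, job_C:*/18, job_D:*/14}
  job_A: interval 17, next fire after T=152 is 153
  job_C: interval 18, next fire after T=152 is 162
  job_D: interval 14, next fire after T=152 is 154
Earliest fire time = 153 (job job_A)

Answer: 153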